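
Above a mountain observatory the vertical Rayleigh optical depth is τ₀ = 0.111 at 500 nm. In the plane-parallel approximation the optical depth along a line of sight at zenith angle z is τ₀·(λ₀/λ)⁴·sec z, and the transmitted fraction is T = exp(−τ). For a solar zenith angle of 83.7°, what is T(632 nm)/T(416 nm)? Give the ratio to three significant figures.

Airmass: sec 83.7° = 9.1129.
τ(632 nm) = 0.111 × (500/632)⁴ × 9.1129 = 0.111 × 0.3918 × 9.1129 = 0.3963.
τ(416 nm) = 0.111 × (500/416)⁴ × 9.1129 = 0.111 × 2.0869 × 9.1129 = 2.1110.
T(632)/T(416) = exp(τ_B − τ_A) = exp(1.7147) = 5.5551.

5.56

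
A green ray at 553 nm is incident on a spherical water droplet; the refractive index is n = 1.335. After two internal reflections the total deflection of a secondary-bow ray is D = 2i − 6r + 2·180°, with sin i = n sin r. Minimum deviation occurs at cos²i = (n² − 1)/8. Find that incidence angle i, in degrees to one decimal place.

71.8°

cos²i = (1.335² − 1)/8 = (1.78222 − 1)/8 = 0.09778.
cos i = 0.31269, so i = 71.778°.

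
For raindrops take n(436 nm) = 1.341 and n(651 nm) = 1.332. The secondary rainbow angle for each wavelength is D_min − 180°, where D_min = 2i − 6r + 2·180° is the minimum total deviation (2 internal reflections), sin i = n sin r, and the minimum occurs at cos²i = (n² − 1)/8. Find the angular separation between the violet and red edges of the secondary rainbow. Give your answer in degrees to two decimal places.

At 436 nm (n = 1.341): cos²i = 0.09979 → i = 71.586°, r = 45.034°, D_min = 232.966°, rainbow angle = 52.966°.
At 651 nm (n = 1.332): cos²i = 0.09678 → i = 71.875°, r = 45.520°, D_min = 230.628°, rainbow angle = 50.628°.
Angular width = |52.966° − 50.628°| = 2.337°.

2.34°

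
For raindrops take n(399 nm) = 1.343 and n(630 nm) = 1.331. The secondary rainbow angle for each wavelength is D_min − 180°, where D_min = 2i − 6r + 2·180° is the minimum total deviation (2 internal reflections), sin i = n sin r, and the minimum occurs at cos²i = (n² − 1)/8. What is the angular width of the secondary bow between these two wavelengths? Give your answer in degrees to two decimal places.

At 399 nm (n = 1.343): cos²i = 0.10046 → i = 71.522°, r = 44.928°, D_min = 233.478°, rainbow angle = 53.478°.
At 630 nm (n = 1.331): cos²i = 0.09645 → i = 71.907°, r = 45.575°, D_min = 230.365°, rainbow angle = 50.365°.
Angular width = |53.478° − 50.365°| = 3.113°.

3.11°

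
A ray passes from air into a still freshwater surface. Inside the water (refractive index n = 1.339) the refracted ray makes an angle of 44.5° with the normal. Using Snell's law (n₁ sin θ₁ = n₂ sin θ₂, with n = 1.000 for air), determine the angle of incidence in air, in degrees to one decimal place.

69.8°

Snell: sin θ_i = n · sin θ_r = 1.339 × sin 44.5° = 1.339 × 0.7009 = 0.9385.
θ_i = arcsin(0.9385) = 69.80°.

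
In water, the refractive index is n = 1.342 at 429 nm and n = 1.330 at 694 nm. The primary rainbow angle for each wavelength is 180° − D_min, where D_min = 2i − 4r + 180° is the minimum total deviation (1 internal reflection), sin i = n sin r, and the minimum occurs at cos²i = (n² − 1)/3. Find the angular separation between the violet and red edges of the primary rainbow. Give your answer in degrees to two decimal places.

1.73°

At 429 nm (n = 1.342): cos²i = 0.26699 → i = 58.888°, r = 39.641°, D_min = 139.213°, rainbow angle = 40.787°.
At 694 nm (n = 1.330): cos²i = 0.25630 → i = 59.585°, r = 40.422°, D_min = 137.484°, rainbow angle = 42.516°.
Angular width = |40.787° − 42.516°| = 1.729°.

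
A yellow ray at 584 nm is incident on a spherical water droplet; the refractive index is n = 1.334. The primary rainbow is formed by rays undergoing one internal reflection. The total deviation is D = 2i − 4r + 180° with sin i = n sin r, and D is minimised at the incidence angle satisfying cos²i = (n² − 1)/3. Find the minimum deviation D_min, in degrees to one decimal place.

cos²i = (1.77956 − 1)/3 = 0.25985; i = arccos(0.50976) = 59.352°.
sin r = sin 59.352°/1.334 = 0.64492; r = 40.159°.
D_min = 2·59.352° − 4·40.159° + 180° = 138.067°.

138.1°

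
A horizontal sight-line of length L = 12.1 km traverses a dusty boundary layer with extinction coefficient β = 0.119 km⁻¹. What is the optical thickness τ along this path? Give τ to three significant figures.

τ = β·L = 0.119 × 12.1 = 1.4399.

1.44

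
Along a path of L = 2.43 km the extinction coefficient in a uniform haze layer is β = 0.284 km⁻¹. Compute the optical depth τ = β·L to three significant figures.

τ = β·L = 0.284 × 2.43 = 0.6901.

0.690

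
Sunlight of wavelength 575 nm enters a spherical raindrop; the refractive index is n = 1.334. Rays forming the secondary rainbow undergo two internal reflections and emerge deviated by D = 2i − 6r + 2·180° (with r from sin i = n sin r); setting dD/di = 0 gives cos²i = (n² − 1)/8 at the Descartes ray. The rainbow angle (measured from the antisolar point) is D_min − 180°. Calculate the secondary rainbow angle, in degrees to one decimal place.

51.2°

cos²i = (1.77956 − 1)/8 = 0.09744; i = arccos(0.31216) = 71.810°.
sin r = sin 71.810°/1.334 = 0.71217; r = 45.411°.
D_min = 2·71.810° − 6·45.411° + 360° = 231.153°.
Rainbow angle = D_min − 180° = 51.153°.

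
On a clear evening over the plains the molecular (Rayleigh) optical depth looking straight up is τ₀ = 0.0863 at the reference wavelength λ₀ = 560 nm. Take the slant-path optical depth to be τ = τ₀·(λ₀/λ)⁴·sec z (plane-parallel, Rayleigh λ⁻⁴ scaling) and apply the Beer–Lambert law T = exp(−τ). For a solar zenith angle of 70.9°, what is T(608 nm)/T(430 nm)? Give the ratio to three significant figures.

1.77

Airmass: sec 70.9° = 3.0561.
τ(608 nm) = 0.0863 × (560/608)⁴ × 3.0561 = 0.0863 × 0.7197 × 3.0561 = 0.1898.
τ(430 nm) = 0.0863 × (560/430)⁴ × 3.0561 = 0.0863 × 2.8766 × 3.0561 = 0.7587.
T(608)/T(430) = exp(τ_B − τ_A) = exp(0.5689) = 1.7663.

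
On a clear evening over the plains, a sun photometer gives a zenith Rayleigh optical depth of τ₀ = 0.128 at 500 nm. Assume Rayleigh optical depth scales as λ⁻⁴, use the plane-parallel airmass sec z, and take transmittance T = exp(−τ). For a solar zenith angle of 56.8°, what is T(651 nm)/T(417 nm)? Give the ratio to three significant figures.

Airmass: sec 56.8° = 1.8263.
τ(651 nm) = 0.128 × (500/651)⁴ × 1.8263 = 0.128 × 0.3480 × 1.8263 = 0.0813.
τ(417 nm) = 0.128 × (500/417)⁴ × 1.8263 = 0.128 × 2.0670 × 1.8263 = 0.4832.
T(651)/T(417) = exp(τ_B − τ_A) = exp(0.4018) = 1.4946.

1.49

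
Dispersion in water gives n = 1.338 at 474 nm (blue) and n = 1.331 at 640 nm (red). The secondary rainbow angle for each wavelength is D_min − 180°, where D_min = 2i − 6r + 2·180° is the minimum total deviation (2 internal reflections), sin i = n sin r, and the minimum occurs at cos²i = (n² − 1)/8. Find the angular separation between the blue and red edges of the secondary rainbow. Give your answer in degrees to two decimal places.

At 474 nm (n = 1.338): cos²i = 0.09878 → i = 71.682°, r = 45.195°, D_min = 232.193°, rainbow angle = 52.193°.
At 640 nm (n = 1.331): cos²i = 0.09645 → i = 71.907°, r = 45.575°, D_min = 230.365°, rainbow angle = 50.365°.
Angular width = |52.193° − 50.365°| = 1.828°.

1.83°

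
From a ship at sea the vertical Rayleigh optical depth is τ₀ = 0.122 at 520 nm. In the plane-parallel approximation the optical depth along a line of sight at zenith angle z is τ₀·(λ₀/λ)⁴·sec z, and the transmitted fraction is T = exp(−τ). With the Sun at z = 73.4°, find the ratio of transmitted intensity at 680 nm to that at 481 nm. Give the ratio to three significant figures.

1.55

Airmass: sec 73.4° = 3.5003.
τ(680 nm) = 0.122 × (520/680)⁴ × 3.5003 = 0.122 × 0.3420 × 3.5003 = 0.1460.
τ(481 nm) = 0.122 × (520/481)⁴ × 3.5003 = 0.122 × 1.3659 × 3.5003 = 0.5833.
T(680)/T(481) = exp(τ_B − τ_A) = exp(0.4373) = 1.5485.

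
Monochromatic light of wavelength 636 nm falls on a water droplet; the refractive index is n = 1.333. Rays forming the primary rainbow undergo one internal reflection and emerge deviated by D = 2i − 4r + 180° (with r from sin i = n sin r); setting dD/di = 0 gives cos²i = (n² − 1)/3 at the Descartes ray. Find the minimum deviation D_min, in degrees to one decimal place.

137.9°

cos²i = (1.77689 − 1)/3 = 0.25896; i = arccos(0.50888) = 59.410°.
sin r = sin 59.410°/1.333 = 0.64579; r = 40.225°.
D_min = 2·59.410° − 4·40.225° + 180° = 137.922°.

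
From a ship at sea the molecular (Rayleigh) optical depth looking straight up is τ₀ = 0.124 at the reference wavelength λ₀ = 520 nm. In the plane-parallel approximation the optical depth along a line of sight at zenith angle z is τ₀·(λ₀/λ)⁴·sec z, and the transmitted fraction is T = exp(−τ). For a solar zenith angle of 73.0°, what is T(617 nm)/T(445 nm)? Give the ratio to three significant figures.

Airmass: sec 73.0° = 3.4203.
τ(617 nm) = 0.124 × (520/617)⁴ × 3.4203 = 0.124 × 0.5045 × 3.4203 = 0.2140.
τ(445 nm) = 0.124 × (520/445)⁴ × 3.4203 = 0.124 × 1.8645 × 3.4203 = 0.7908.
T(617)/T(445) = exp(τ_B − τ_A) = exp(0.5768) = 1.7804.

1.78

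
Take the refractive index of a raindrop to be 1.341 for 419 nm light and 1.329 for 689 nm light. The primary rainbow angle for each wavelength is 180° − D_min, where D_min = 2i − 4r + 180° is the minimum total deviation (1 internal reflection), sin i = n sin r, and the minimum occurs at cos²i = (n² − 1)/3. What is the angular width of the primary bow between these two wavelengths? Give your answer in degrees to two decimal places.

At 419 nm (n = 1.341): cos²i = 0.26609 → i = 58.946°, r = 39.705°, D_min = 139.071°, rainbow angle = 40.929°.
At 689 nm (n = 1.329): cos²i = 0.25541 → i = 59.643°, r = 40.487°, D_min = 137.337°, rainbow angle = 42.663°.
Angular width = |40.929° − 42.663°| = 1.735°.

1.73°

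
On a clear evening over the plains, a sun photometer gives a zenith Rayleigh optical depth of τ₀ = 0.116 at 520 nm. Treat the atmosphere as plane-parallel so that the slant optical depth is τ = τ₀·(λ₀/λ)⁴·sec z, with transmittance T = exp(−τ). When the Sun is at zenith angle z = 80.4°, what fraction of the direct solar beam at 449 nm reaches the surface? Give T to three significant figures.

0.286

sec 80.4° = 5.9963.
τ = 0.116 × (520/449)⁴ × 5.9963 = 0.116 × 1.7990 × 5.9963 = 1.2513.
T = exp(−1.2513) = 0.2861.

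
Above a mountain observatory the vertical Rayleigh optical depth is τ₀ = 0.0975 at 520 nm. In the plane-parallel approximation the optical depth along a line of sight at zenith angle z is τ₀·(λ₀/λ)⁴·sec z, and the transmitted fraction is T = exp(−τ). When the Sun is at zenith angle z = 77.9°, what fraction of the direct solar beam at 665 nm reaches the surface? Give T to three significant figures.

0.840

sec 77.9° = 4.7706.
τ = 0.0975 × (520/665)⁴ × 4.7706 = 0.0975 × 0.3739 × 4.7706 = 0.1739.
T = exp(−0.1739) = 0.8404.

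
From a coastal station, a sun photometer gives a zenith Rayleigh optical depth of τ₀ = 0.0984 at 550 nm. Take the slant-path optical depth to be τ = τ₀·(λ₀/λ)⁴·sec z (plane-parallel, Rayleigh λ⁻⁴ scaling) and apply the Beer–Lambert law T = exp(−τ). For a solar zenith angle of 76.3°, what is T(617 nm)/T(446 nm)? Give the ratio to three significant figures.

Airmass: sec 76.3° = 4.2223.
τ(617 nm) = 0.0984 × (550/617)⁴ × 4.2223 = 0.0984 × 0.6314 × 4.2223 = 0.2623.
τ(446 nm) = 0.0984 × (550/446)⁴ × 4.2223 = 0.0984 × 2.3127 × 4.2223 = 0.9608.
T(617)/T(446) = exp(τ_B − τ_A) = exp(0.6985) = 2.0108.

2.01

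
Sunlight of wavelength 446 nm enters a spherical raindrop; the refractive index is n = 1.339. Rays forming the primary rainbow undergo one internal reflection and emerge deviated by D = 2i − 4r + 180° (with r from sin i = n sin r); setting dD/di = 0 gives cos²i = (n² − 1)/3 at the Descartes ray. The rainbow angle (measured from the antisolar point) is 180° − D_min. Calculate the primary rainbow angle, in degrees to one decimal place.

41.2°

cos²i = (1.79292 − 1)/3 = 0.26431; i = arccos(0.51411) = 59.062°.
sin r = sin 59.062°/1.339 = 0.64057; r = 39.834°.
D_min = 2·59.062° − 4·39.834° + 180° = 138.786°.
Rainbow angle = 180° − D_min = 41.214°.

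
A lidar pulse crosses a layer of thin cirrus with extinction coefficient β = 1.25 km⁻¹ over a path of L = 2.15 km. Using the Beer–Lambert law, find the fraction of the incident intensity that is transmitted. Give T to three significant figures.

τ = β·L = 1.25 × 2.15 = 2.6875.
T = exp(−2.6875) = 0.0681.

0.0681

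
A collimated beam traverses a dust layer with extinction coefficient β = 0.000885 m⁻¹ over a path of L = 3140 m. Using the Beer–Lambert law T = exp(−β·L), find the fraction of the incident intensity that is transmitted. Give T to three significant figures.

τ = β·L = 0.000885 × 3140 = 2.7789.
T = exp(−2.7789) = 0.0621.

0.0621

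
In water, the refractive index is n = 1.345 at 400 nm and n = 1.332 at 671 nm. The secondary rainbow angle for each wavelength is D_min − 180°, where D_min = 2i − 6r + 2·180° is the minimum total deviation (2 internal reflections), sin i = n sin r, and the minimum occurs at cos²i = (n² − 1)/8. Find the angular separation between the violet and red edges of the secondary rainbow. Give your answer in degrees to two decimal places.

3.36°

At 400 nm (n = 1.345): cos²i = 0.10113 → i = 71.458°, r = 44.821°, D_min = 233.987°, rainbow angle = 53.987°.
At 671 nm (n = 1.332): cos²i = 0.09678 → i = 71.875°, r = 45.520°, D_min = 230.628°, rainbow angle = 50.628°.
Angular width = |53.987° − 50.628°| = 3.359°.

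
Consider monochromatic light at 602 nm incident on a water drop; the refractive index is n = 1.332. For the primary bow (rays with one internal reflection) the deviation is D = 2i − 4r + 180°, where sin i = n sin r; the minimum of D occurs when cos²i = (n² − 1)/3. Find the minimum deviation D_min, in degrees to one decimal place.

cos²i = (1.77422 − 1)/3 = 0.25807; i = arccos(0.50801) = 59.469°.
sin r = sin 59.469°/1.332 = 0.64666; r = 40.290°.
D_min = 2·59.469° − 4·40.290° + 180° = 137.776°.

137.8°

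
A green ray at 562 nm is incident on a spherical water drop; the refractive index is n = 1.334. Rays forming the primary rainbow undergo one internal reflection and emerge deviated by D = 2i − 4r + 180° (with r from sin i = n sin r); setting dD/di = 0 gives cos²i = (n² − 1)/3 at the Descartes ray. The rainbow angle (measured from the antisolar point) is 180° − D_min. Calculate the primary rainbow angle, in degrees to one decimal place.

41.9°

cos²i = (1.77956 − 1)/3 = 0.25985; i = arccos(0.50976) = 59.352°.
sin r = sin 59.352°/1.334 = 0.64492; r = 40.159°.
D_min = 2·59.352° − 4·40.159° + 180° = 138.067°.
Rainbow angle = 180° − D_min = 41.933°.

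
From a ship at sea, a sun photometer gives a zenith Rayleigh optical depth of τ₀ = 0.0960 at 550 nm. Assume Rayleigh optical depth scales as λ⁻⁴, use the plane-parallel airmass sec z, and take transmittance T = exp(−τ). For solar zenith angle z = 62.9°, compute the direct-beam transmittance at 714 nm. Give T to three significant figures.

0.928

sec 62.9° = 2.1952.
τ = 0.0960 × (550/714)⁴ × 2.1952 = 0.0960 × 0.3521 × 2.1952 = 0.0742.
T = exp(−0.0742) = 0.9285.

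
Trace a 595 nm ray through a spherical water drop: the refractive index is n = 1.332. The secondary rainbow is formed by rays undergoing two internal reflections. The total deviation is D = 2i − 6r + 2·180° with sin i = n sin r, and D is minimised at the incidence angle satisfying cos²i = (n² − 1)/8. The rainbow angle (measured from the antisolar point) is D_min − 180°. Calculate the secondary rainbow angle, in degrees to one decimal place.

cos²i = (1.77422 − 1)/8 = 0.09678; i = arccos(0.31109) = 71.875°.
sin r = sin 71.875°/1.332 = 0.71350; r = 45.520°.
D_min = 2·71.875° − 6·45.520° + 360° = 230.628°.
Rainbow angle = D_min − 180° = 50.628°.

50.6°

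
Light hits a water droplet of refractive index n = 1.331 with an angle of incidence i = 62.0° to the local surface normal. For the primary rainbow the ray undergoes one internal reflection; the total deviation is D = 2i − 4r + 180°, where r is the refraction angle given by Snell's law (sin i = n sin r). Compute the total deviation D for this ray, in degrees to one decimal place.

137.8°

sin r = sin 62.0° / 1.331 = 0.8829/1.331 = 0.6634; r = 41.56°.
D = 2·62.0° − 4·41.56° + 180° = 124.00° − 166.23° + 180° = 137.77°.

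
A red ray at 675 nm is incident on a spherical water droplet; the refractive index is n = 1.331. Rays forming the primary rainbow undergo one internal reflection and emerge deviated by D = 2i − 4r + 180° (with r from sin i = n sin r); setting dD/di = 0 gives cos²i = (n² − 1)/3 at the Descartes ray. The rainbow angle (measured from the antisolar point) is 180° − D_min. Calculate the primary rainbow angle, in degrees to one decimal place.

cos²i = (1.77156 − 1)/3 = 0.25719; i = arccos(0.50714) = 59.527°.
sin r = sin 59.527°/1.331 = 0.64753; r = 40.356°.
D_min = 2·59.527° − 4·40.356° + 180° = 137.630°.
Rainbow angle = 180° − D_min = 42.370°.

42.4°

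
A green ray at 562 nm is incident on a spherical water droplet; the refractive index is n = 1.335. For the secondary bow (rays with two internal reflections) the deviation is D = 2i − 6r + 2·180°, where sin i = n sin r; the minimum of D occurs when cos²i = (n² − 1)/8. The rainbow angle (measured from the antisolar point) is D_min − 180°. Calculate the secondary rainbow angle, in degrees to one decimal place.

cos²i = (1.78222 − 1)/8 = 0.09778; i = arccos(0.31269) = 71.778°.
sin r = sin 71.778°/1.335 = 0.71150; r = 45.357°.
D_min = 2·71.778° − 6·45.357° + 360° = 231.414°.
Rainbow angle = D_min − 180° = 51.414°.

51.4°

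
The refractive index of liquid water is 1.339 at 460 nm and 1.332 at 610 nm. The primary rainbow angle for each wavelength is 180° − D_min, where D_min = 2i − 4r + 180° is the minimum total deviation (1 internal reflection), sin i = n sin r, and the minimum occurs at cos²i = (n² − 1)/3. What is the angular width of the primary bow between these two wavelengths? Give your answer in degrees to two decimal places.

1.01°

At 460 nm (n = 1.339): cos²i = 0.26431 → i = 59.062°, r = 39.834°, D_min = 138.786°, rainbow angle = 41.214°.
At 610 nm (n = 1.332): cos²i = 0.25807 → i = 59.469°, r = 40.290°, D_min = 137.776°, rainbow angle = 42.224°.
Angular width = |41.214° − 42.224°| = 1.010°.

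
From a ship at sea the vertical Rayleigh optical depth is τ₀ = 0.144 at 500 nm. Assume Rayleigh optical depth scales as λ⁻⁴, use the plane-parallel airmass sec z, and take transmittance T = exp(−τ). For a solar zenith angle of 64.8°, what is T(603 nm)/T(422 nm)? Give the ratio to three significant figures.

1.66

Airmass: sec 64.8° = 2.3486.
τ(603 nm) = 0.144 × (500/603)⁴ × 2.3486 = 0.144 × 0.4727 × 2.3486 = 0.1599.
τ(422 nm) = 0.144 × (500/422)⁴ × 2.3486 = 0.144 × 1.9707 × 2.3486 = 0.6665.
T(603)/T(422) = exp(τ_B − τ_A) = exp(0.5066) = 1.6597.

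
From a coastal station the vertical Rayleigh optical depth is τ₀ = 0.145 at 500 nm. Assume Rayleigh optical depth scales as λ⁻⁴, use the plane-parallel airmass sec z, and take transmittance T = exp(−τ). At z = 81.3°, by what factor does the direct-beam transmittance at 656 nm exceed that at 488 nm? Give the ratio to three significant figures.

Airmass: sec 81.3° = 6.6111.
τ(656 nm) = 0.145 × (500/656)⁴ × 6.6111 = 0.145 × 0.3375 × 6.6111 = 0.3235.
τ(488 nm) = 0.145 × (500/488)⁴ × 6.6111 = 0.145 × 1.1020 × 6.6111 = 1.0564.
T(656)/T(488) = exp(τ_B − τ_A) = exp(0.7329) = 2.0811.

2.08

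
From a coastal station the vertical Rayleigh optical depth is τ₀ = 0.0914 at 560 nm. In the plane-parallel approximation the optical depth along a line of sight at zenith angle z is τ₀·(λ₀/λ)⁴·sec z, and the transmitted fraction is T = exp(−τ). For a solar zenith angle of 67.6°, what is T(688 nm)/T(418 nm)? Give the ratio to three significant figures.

Airmass: sec 67.6° = 2.6242.
τ(688 nm) = 0.0914 × (560/688)⁴ × 2.6242 = 0.0914 × 0.4389 × 2.6242 = 0.1053.
τ(418 nm) = 0.0914 × (560/418)⁴ × 2.6242 = 0.0914 × 3.2214 × 2.6242 = 0.7727.
T(688)/T(418) = exp(τ_B − τ_A) = exp(0.6674) = 1.9491.

1.95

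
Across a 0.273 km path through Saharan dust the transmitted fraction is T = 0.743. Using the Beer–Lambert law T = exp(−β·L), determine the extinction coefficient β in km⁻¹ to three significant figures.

1.09 km⁻¹

Beer–Lambert: T = exp(−βL) ⇒ β = −ln(T)/L = −ln(0.743)/0.273 = 0.2971/0.273 = 1.088 km⁻¹.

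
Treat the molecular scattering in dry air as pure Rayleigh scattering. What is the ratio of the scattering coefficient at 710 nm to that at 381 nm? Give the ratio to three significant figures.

0.0829

Rayleigh scattering ∝ λ⁻⁴, so the ratio of coefficients is the inverse fourth power of the wavelength ratio.
σ(710)/σ(381) = (381/710)⁴ = (0.5366)⁴ = 0.08292.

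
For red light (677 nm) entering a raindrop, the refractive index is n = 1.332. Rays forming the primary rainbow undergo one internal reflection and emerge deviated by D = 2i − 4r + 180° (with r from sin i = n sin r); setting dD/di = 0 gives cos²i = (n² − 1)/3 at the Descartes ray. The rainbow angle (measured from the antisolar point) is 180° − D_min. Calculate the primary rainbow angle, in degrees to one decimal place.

cos²i = (1.77422 − 1)/3 = 0.25807; i = arccos(0.50801) = 59.469°.
sin r = sin 59.469°/1.332 = 0.64666; r = 40.290°.
D_min = 2·59.469° − 4·40.290° + 180° = 137.776°.
Rainbow angle = 180° − D_min = 42.224°.

42.2°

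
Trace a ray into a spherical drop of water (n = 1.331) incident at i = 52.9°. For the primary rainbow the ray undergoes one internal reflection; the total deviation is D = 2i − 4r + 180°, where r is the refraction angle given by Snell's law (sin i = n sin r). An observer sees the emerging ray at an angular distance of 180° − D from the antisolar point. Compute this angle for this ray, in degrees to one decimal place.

sin r = sin 52.9° / 1.331 = 0.7976/1.331 = 0.5992; r = 36.82°.
D = 2·52.9° − 4·36.82° + 180° = 105.80° − 147.26° + 180° = 138.54°.
Angle from antisolar point = 180° − D = 41.46°.

41.5°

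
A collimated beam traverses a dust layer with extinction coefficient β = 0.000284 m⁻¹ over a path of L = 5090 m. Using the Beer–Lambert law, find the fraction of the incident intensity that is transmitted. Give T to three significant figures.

0.236

τ = β·L = 0.000284 × 5090 = 1.4456.
T = exp(−1.4456) = 0.2356.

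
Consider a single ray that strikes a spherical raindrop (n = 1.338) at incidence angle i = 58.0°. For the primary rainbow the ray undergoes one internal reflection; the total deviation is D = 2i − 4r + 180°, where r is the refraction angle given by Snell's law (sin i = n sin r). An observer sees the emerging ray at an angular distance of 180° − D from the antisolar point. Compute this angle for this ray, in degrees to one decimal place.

sin r = sin 58.0° / 1.338 = 0.8480/1.338 = 0.6338; r = 39.33°.
D = 2·58.0° − 4·39.33° + 180° = 116.00° − 157.33° + 180° = 138.67°.
Angle from antisolar point = 180° − D = 41.33°.

41.3°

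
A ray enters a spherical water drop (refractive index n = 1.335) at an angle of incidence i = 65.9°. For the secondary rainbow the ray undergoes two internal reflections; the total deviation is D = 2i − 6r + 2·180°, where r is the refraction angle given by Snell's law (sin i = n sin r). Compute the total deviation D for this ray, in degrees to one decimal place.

233.0°

sin r = sin 65.9° / 1.335 = 0.9128/1.335 = 0.6838; r = 43.14°.
D = 2·65.9° − 6·43.14° + 2·180° = 131.80° − 258.83° + 360° = 232.97°.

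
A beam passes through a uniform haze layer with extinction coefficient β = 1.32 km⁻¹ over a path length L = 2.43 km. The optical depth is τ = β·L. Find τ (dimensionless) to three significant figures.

3.21

τ = β·L = 1.32 × 2.43 = 3.2076.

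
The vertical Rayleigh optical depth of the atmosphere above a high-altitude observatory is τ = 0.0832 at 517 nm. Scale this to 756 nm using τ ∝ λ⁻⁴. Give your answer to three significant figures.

0.0182

τ(756 nm) = τ(517 nm) × (517/756)⁴ = 0.0832 × (0.6839)⁴ = 0.0832 × 0.2187 = 0.0182.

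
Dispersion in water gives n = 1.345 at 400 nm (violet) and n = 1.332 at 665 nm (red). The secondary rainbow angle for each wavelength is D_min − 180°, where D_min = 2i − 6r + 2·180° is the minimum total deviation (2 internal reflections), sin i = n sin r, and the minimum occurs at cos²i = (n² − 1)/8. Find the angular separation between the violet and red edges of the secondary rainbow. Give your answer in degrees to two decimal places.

At 400 nm (n = 1.345): cos²i = 0.10113 → i = 71.458°, r = 44.821°, D_min = 233.987°, rainbow angle = 53.987°.
At 665 nm (n = 1.332): cos²i = 0.09678 → i = 71.875°, r = 45.520°, D_min = 230.628°, rainbow angle = 50.628°.
Angular width = |53.987° − 50.628°| = 3.359°.

3.36°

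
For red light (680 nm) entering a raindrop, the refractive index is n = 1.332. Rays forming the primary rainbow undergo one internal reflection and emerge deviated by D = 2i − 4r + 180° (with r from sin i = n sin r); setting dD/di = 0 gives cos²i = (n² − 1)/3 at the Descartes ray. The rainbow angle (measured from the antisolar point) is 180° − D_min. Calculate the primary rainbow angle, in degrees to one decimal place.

42.2°

cos²i = (1.77422 − 1)/3 = 0.25807; i = arccos(0.50801) = 59.469°.
sin r = sin 59.469°/1.332 = 0.64666; r = 40.290°.
D_min = 2·59.469° − 4·40.290° + 180° = 137.776°.
Rainbow angle = 180° − D_min = 42.224°.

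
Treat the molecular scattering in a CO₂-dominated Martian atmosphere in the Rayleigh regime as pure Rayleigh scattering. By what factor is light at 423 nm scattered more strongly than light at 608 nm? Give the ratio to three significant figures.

Rayleigh scattering ∝ λ⁻⁴, so the ratio of coefficients is the inverse fourth power of the wavelength ratio.
σ(423)/σ(608) = (608/423)⁴ = (1.4374)⁴ = 4.268.

4.27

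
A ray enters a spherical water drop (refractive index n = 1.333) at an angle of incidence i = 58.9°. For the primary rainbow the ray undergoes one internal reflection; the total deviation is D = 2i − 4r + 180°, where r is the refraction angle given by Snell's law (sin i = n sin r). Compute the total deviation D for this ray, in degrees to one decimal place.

137.9°

sin r = sin 58.9° / 1.333 = 0.8563/1.333 = 0.6424; r = 39.97°.
D = 2·58.9° − 4·39.97° + 180° = 117.80° − 159.87° + 180° = 137.93°.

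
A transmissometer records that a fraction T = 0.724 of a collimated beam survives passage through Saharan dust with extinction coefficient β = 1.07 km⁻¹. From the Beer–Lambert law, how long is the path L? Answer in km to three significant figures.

Beer–Lambert: T = exp(−βL) ⇒ L = −ln(T)/β = −ln(0.724)/1.07 = 0.3230/1.07 = 0.3018 km.

0.302 km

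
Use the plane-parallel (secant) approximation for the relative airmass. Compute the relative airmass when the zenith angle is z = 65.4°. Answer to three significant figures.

2.40

X = sec z = 1/cos 65.4° = 1/0.4163 = 2.4022.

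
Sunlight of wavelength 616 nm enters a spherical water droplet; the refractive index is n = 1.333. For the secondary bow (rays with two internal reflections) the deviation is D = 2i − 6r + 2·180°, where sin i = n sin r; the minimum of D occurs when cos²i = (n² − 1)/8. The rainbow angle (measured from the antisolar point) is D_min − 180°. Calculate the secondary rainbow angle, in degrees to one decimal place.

50.9°

cos²i = (1.77689 − 1)/8 = 0.09711; i = arccos(0.31163) = 71.843°.
sin r = sin 71.843°/1.333 = 0.71283; r = 45.466°.
D_min = 2·71.843° − 6·45.466° + 360° = 230.891°.
Rainbow angle = D_min − 180° = 50.891°.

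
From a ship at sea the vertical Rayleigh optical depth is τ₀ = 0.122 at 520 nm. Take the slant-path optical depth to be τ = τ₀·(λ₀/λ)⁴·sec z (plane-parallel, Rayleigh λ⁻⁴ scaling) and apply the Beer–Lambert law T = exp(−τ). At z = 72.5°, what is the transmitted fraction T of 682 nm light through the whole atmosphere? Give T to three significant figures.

0.872

sec 72.5° = 3.3255.
τ = 0.122 × (520/682)⁴ × 3.3255 = 0.122 × 0.3380 × 3.3255 = 0.1371.
T = exp(−0.1371) = 0.8719.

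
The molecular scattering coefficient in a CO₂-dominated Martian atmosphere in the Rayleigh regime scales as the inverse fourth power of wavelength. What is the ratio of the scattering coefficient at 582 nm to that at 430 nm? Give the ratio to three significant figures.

Rayleigh scattering ∝ λ⁻⁴, so the ratio of coefficients is the inverse fourth power of the wavelength ratio.
σ(582)/σ(430) = (430/582)⁴ = (0.7388)⁴ = 0.298.

0.298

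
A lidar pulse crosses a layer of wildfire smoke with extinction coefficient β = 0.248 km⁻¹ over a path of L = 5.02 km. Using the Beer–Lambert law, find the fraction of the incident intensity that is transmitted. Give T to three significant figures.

τ = β·L = 0.248 × 5.02 = 1.2450.
T = exp(−1.2450) = 0.2880.

0.288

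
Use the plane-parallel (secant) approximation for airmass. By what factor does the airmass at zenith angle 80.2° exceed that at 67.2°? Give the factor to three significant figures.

X(80.2°)/X(67.2°) = sec 80.2° / sec 67.2° = cos 67.2° / cos 80.2° = 0.3875/0.1702 = 2.2767.

2.28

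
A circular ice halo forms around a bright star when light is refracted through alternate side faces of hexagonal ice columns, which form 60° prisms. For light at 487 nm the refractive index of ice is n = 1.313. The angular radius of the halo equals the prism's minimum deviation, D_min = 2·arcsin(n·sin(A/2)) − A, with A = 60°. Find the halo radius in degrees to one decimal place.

n·sin(A/2) = 1.313 × sin 30° = 1.313 × 0.5000 = 0.6565.
D_min = 2·arcsin(0.6565) − 60° = 2 × 41.033° − 60° = 22.067°.

22.1°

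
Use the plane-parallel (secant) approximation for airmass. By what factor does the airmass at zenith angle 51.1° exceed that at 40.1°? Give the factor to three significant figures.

X(51.1°)/X(40.1°) = sec 51.1° / sec 40.1° = cos 40.1° / cos 51.1° = 0.7649/0.6280 = 1.2181.

1.22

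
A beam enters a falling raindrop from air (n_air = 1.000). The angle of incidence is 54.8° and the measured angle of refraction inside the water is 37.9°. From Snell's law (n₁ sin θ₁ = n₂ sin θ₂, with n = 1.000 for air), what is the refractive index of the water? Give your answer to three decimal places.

1.330

n = sin θ_i / sin θ_r = sin 54.8° / sin 37.9° = 0.8171 / 0.6143 = 1.3302.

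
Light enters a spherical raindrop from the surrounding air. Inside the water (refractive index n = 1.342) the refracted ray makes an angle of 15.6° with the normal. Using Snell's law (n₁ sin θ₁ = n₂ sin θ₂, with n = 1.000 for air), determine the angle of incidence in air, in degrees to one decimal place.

21.2°

Snell: sin θ_i = n · sin θ_r = 1.342 × sin 15.6° = 1.342 × 0.2689 = 0.3609.
θ_i = arcsin(0.3609) = 21.15°.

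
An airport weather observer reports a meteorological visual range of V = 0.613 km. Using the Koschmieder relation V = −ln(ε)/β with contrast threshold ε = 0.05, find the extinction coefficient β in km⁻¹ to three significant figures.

4.89 km⁻¹

β = −ln(0.05) / V = 2.996 / 0.613 = 4.8870 km⁻¹.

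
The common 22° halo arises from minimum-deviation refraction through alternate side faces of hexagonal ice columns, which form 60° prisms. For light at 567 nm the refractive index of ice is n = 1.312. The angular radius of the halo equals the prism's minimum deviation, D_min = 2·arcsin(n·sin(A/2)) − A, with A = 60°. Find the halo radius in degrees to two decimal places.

21.99°

n·sin(A/2) = 1.312 × sin 30° = 1.312 × 0.5000 = 0.6560.
D_min = 2·arcsin(0.6560) − 60° = 2 × 40.996° − 60° = 21.991°.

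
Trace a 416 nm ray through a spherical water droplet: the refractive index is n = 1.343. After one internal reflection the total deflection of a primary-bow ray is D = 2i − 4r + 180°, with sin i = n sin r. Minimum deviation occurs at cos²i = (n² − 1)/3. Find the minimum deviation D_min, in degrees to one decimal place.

139.4°

cos²i = (1.80365 − 1)/3 = 0.26788; i = arccos(0.51757) = 58.830°.
sin r = sin 58.830°/1.343 = 0.63711; r = 39.577°.
D_min = 2·58.830° − 4·39.577° + 180° = 139.354°.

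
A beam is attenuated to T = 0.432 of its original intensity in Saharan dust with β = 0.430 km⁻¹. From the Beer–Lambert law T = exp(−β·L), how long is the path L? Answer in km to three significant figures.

1.95 km

Beer–Lambert: T = exp(−βL) ⇒ L = −ln(T)/β = −ln(0.432)/0.430 = 0.8393/0.430 = 1.952 km.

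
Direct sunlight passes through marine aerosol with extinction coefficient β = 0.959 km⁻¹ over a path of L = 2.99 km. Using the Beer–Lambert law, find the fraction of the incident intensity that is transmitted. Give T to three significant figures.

τ = β·L = 0.959 × 2.99 = 2.8674.
T = exp(−2.8674) = 0.0568.

0.0568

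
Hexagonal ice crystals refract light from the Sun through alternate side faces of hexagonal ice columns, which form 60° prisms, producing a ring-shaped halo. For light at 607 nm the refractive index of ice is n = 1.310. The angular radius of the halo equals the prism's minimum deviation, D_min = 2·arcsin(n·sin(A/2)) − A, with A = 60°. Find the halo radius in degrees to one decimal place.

n·sin(A/2) = 1.310 × sin 30° = 1.310 × 0.5000 = 0.6550.
D_min = 2·arcsin(0.6550) − 60° = 2 × 40.920° − 60° = 21.839°.

21.8°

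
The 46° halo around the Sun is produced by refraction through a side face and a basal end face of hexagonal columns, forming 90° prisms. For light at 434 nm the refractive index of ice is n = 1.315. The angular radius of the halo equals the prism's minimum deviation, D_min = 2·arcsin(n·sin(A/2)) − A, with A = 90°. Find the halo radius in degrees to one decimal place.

46.8°

n·sin(A/2) = 1.315 × sin 45° = 1.315 × 0.7071 = 0.9298.
D_min = 2·arcsin(0.9298) − 90° = 2 × 68.411° − 90° = 46.821°.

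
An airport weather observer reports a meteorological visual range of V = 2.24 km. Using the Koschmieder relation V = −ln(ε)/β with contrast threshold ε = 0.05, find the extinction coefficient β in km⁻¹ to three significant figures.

1.34 km⁻¹

β = −ln(0.05) / V = 2.996 / 2.24 = 1.3374 km⁻¹.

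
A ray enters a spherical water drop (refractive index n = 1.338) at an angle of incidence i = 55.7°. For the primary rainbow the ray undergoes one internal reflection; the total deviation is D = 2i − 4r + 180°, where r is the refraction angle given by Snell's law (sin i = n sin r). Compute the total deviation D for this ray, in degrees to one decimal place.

138.9°

sin r = sin 55.7° / 1.338 = 0.8261/1.338 = 0.6174; r = 38.13°.
D = 2·55.7° − 4·38.13° + 180° = 111.40° − 152.51° + 180° = 138.89°.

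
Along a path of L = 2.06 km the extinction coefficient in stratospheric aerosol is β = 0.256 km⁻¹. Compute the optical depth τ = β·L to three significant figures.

0.527

τ = β·L = 0.256 × 2.06 = 0.5274.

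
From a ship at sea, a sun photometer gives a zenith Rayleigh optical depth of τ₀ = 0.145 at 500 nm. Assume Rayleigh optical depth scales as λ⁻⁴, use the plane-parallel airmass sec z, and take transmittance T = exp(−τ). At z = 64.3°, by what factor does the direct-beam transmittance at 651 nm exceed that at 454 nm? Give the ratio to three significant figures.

1.46

Airmass: sec 64.3° = 2.3060.
τ(651 nm) = 0.145 × (500/651)⁴ × 2.3060 = 0.145 × 0.3480 × 2.3060 = 0.1164.
τ(454 nm) = 0.145 × (500/454)⁴ × 2.3060 = 0.145 × 1.4711 × 2.3060 = 0.4919.
T(651)/T(454) = exp(τ_B − τ_A) = exp(0.3755) = 1.4558.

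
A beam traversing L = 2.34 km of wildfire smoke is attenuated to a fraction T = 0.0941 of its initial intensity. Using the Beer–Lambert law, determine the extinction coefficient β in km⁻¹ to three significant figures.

Beer–Lambert: T = exp(−βL) ⇒ β = −ln(T)/L = −ln(0.0941)/2.34 = 2.3634/2.34 = 1.01 km⁻¹.

1.01 km⁻¹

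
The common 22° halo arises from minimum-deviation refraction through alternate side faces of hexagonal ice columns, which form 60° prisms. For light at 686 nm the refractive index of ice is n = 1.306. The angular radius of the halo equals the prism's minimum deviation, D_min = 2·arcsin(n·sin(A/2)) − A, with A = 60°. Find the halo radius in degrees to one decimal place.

n·sin(A/2) = 1.306 × sin 30° = 1.306 × 0.5000 = 0.6530.
D_min = 2·arcsin(0.6530) − 60° = 2 × 40.768° − 60° = 21.536°.

21.5°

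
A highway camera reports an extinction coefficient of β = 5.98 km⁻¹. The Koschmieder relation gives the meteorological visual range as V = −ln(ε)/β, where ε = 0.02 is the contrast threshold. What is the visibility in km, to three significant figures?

V = −ln(0.02) / 5.98 = 3.912 / 5.98 = 0.6542 km.

0.654 km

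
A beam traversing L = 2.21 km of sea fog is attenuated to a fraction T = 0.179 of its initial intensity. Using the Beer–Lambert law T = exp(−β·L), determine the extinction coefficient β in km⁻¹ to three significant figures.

Beer–Lambert: T = exp(−βL) ⇒ β = −ln(T)/L = −ln(0.179)/2.21 = 1.7204/2.21 = 0.7784 km⁻¹.

0.778 km⁻¹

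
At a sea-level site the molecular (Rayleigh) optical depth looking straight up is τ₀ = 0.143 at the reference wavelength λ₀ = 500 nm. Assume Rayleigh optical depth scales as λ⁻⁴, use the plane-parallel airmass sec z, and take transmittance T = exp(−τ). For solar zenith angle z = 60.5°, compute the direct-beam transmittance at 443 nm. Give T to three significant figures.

0.624

sec 60.5° = 2.0308.
τ = 0.143 × (500/443)⁴ × 2.0308 = 0.143 × 1.6228 × 2.0308 = 0.4713.
T = exp(−0.4713) = 0.6242.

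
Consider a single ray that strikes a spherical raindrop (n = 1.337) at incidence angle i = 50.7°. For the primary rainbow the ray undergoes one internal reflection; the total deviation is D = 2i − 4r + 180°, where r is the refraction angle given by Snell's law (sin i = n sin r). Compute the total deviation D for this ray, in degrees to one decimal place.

sin r = sin 50.7° / 1.337 = 0.7738/1.337 = 0.5788; r = 35.37°.
D = 2·50.7° − 4·35.37° + 180° = 101.40° − 141.46° + 180° = 139.94°.

139.9°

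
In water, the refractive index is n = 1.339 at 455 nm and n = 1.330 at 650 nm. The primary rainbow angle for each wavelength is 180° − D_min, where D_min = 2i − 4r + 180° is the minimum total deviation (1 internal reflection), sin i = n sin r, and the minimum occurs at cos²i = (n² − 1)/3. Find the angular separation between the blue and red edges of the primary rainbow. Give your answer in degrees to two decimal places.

1.30°

At 455 nm (n = 1.339): cos²i = 0.26431 → i = 59.062°, r = 39.834°, D_min = 138.786°, rainbow angle = 41.214°.
At 650 nm (n = 1.330): cos²i = 0.25630 → i = 59.585°, r = 40.422°, D_min = 137.484°, rainbow angle = 42.516°.
Angular width = |41.214° − 42.516°| = 1.303°.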